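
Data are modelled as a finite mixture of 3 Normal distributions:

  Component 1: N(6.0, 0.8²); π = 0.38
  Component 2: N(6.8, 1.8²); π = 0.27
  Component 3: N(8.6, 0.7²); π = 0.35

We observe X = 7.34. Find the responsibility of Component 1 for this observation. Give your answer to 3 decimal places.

P(component k | x) = π_k·f_k(x) / marginal(x), where marginal(x) = Σ_j π_j·f_j(x).
Evaluate each component's likelihood at the observed value:
  L_1 = (1/(0.8·√(2π)))·exp(−(7.34−6.0)²/(2·0.8²)) = 0.498678·exp(-1.40281) = 0.122627
  L_2 = (1/(1.8·√(2π)))·exp(−(7.34−6.8)²/(2·1.8²)) = 0.221635·exp(-0.04500) = 0.211882
  L_3 = (1/(0.7·√(2π)))·exp(−(7.34−8.6)²/(2·0.7²)) = 0.569918·exp(-1.62000) = 0.112786
Weight by the priors:
  π_1·L_1 = 0.38 × 0.122627 = 0.0465983
  π_2·L_2 = 0.27 × 0.211882 = 0.0572082
  π_3·L_3 = 0.35 × 0.112786 = 0.0394751
Normaliser: 0.0465983 + 0.0572082 + 0.0394751 = 0.143282
P(Component 1 | 7.34) ≈ 0.325

0.325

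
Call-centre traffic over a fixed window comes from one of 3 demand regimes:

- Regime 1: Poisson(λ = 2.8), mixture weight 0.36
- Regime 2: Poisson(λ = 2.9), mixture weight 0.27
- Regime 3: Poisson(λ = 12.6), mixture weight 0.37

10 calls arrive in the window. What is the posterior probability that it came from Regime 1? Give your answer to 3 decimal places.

Apply Bayes' rule: the posterior for each component is proportional to its prior times its likelihood at x.
Component likelihoods at x = 10 calls:
  L_1 = 0.000496355
  L_2 = 0.000637915
  L_3 = 0.0937199
Prior × likelihood for each component:
  w_1·L_1 = 0.36 × 0.000496355 = 0.000178688
  w_2·L_2 = 0.27 × 0.000637915 = 0.000172237
  w_3·L_3 = 0.37 × 0.0937199 = 0.0346764
Sum: 0.000178688 + 0.000172237 + 0.0346764 = 0.0350273
P(Regime 1 | 10 calls) = 0.000178688 / 0.0350273 ≈ 0.005

0.005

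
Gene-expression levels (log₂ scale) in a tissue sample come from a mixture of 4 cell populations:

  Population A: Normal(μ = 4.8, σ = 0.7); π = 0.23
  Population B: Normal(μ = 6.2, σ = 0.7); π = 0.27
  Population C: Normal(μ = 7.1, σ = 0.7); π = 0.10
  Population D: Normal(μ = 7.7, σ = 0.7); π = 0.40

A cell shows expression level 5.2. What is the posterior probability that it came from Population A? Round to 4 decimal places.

The responsibility of component k is w_k f_k(x) divided by Σ_j w_j f_j(x).
Evaluate each component's likelihood at the observed value:
  f_A = (1/(0.7·√(2π)))·exp(−(5.2−4.8)²/(2·0.7²)) = 0.569918·exp(-0.16327) = 0.484068
  f_B = (1/(0.7·√(2π)))·exp(−(5.2−6.2)²/(2·0.7²)) = 0.569918·exp(-1.02041) = 0.205426
  f_C = (1/(0.7·√(2π)))·exp(−(5.2−7.1)²/(2·0.7²)) = 0.569918·exp(-3.68367) = 0.0143223
  f_D = (1/(0.7·√(2π)))·exp(−(5.2−7.7)²/(2·0.7²)) = 0.569918·exp(-6.37755) = 0.000968449
Prior × likelihood for each component:
  w_A·f_A = 0.23 × 0.484068 = 0.111336
  w_B·f_B = 0.27 × 0.205426 = 0.0554649
  w_C·f_C = 0.10 × 0.0143223 = 0.00143223
  w_D·f_D = 0.40 × 0.000968449 = 0.00038738
Denominator: 0.111336 + 0.0554649 + 0.00143223 + 0.00038738 = 0.16862
Responsibility of Population A: 0.111336 / 0.16862 ≈ 0.6603

0.6603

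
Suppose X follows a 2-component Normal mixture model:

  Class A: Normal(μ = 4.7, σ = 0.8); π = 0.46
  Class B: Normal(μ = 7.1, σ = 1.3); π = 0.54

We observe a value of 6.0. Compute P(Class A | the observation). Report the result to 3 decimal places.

Posterior ∝ prior × likelihood, so P(k | x) ∝ P(Z=k) f_k(x); normalise over all components.
Evaluate each component's likelihood at the observed value:
  f_A = 0.133173
  f_B = 0.214533
Multiply by the mixture weights:
  P(Z=A)·f_A = 0.46 × 0.133173 = 0.0612595
  P(Z=B)·f_B = 0.54 × 0.214533 = 0.115848
Evidence: 0.0612595 + 0.115848 = 0.177107
P(Class A | x) ≈ 0.346

0.346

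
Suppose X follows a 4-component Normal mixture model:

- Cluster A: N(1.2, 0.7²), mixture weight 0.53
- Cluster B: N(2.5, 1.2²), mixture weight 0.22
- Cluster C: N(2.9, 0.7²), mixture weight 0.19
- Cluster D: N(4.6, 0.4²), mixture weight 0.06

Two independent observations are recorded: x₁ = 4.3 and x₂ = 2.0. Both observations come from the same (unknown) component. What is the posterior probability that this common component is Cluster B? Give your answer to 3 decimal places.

The responsibility of component k is π_k f_k(x) divided by Σ_j π_j f_j(x).
Since both observations come from the same component, the likelihood for component k is f_k(x₁)·f_k(x₂).
  L_A = [(1/(0.7·√(2π)))·exp(−(4.3−1.2)²/(2·0.7²)) = 0.569918·exp(-9.80612) = 3.14099e-05] × [0.296614] = 9.31662e-06
  L_B = [(1/(1.2·√(2π)))·exp(−(4.3−2.5)²/(2·1.2²)) = 0.332452·exp(-1.12500) = 0.107931] × [0.30481] = 0.0328986
  L_C = [(1/(0.7·√(2π)))·exp(−(4.3−2.9)²/(2·0.7²)) = 0.569918·exp(-2.00000) = 0.07713] × [0.249376] = 0.0192343
  L_D = [(1/(0.4·√(2π)))·exp(−(4.3−4.6)²/(2·0.4²)) = 0.997356·exp(-0.28125) = 0.752844] × [6.67389e-10] = 5.0244e-10
Weight by the priors:
  π_A·L_A = 0.53 × 9.31662e-06 = 4.93781e-06
  π_B·L_B = 0.22 × 0.0328986 = 0.00723769
  π_C·L_C = 0.19 × 0.0192343 = 0.00365453
  π_D·L_D = 0.06 × 5.0244e-10 = 3.01464e-11
Normaliser: 4.93781e-06 + 0.00723769 + 0.00365453 + 3.01464e-11 = 0.0108972
Responsibility of Cluster B: 0.00723769 / 0.0108972 ≈ 0.664

0.664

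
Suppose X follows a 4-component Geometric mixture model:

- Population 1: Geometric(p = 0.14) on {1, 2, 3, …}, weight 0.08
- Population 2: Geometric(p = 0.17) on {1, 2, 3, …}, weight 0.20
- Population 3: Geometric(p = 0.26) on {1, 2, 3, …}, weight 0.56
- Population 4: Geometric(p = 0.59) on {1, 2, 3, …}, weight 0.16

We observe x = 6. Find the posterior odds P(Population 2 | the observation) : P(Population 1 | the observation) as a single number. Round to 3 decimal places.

Only the two components matter; the odds are (π_i f_i(x)) / (π_j f_j(x)).
Evaluate each component's likelihood at the observed value:
  L_1 = 0.14·(1−0.14)^5 = 0.14·0.470427 = 0.0658598
  L_2 = 0.17·(1−0.17)^5 = 0.17·0.393904 = 0.0669637
  L_3 = 0.26·(1−0.26)^5 = 0.26·0.221901 = 0.0576942
  L_4 = 0.59·(1−0.59)^5 = 0.59·0.0115856 = 0.00683552
0.0133927 / 0.00526878 ≈ 2.542

2.542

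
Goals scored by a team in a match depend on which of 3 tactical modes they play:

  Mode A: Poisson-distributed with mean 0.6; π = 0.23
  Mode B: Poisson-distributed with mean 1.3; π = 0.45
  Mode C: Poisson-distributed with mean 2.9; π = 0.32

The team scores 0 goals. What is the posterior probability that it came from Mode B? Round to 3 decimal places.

The responsibility of component k is w_k f_k(x) divided by Σ_j w_j f_j(x).
Component likelihoods at x = 0 goals:
  L_A = 0.548812
  L_B = 0.272532
  L_C = 0.0550232
Weight by the priors:
  w_A·L_A = 0.23 × 0.548812 = 0.126227
  w_B·L_B = 0.45 × 0.272532 = 0.122639
  w_C·L_C = 0.32 × 0.0550232 = 0.0176074
Denominator: 0.126227 + 0.122639 + 0.0176074 = 0.266473
Responsibility of Mode B: 0.122639 / 0.266473 ≈ 0.460

0.460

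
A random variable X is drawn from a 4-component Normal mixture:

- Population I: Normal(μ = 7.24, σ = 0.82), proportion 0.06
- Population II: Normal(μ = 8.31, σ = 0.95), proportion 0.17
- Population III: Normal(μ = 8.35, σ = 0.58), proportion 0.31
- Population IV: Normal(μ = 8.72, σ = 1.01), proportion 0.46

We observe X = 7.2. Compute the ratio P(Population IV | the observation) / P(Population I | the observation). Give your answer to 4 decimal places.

Only the two components matter; the odds are (P(Z=i) f_i(x)) / (P(Z=j) f_j(x)).
Component likelihoods at x = 7.2:
  f_I = (1/(0.82·√(2π)))·exp(−(7.2−7.24)²/(2·0.82²)) = 0.486515·exp(-0.00119) = 0.485936
  f_II = (1/(0.95·√(2π)))·exp(−(7.2−8.31)²/(2·0.95²)) = 0.419939·exp(-0.68260) = 0.212195
  f_III = (1/(0.58·√(2π)))·exp(−(7.2−8.35)²/(2·0.58²)) = 0.687832·exp(-1.96567) = 0.0963395
  f_IV = (1/(1.01·√(2π)))·exp(−(7.2−8.72)²/(2·1.01²)) = 0.394992·exp(-1.13244) = 0.127285
0.0585511 / 0.0291562 ≈ 2.0082

2.0082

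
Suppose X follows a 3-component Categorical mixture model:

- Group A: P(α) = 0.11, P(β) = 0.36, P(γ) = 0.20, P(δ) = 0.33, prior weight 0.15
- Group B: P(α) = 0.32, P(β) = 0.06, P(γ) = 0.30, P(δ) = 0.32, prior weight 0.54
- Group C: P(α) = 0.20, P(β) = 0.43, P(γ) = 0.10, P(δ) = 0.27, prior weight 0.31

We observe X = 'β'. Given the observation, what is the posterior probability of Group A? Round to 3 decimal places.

0.246

Posterior ∝ prior × likelihood, so P(k | x) ∝ π_k f_k(x); normalise over all components.
Component likelihoods at x = 'β':
  L_A = P(β | comp) = 0.36
  L_B = P(β | comp) = 0.06
  L_C = P(β | comp) = 0.43
Unnormalised posteriors:
  π_A·L_A = 0.15 × 0.36 = 0.054
  π_B·L_B = 0.54 × 0.06 = 0.0324
  π_C·L_C = 0.31 × 0.43 = 0.1333
Sum: 0.054 + 0.0324 + 0.1333 = 0.2197
So the posterior for Group A is 0.054 / 0.2197 ≈ 0.246.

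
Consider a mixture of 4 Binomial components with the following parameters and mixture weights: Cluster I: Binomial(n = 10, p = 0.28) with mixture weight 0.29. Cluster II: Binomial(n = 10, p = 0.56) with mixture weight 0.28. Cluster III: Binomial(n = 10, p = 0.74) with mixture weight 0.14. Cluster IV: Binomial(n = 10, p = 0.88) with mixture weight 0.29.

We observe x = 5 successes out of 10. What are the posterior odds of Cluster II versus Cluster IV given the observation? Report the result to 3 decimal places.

66.780

Since P(k|x) ∝ w_k f_k(x), the posterior odds are w_i f_i(x) / (w_j f_j(x)).
Binomial probabilities:
  f_I = 0.0839176
  f_II = 0.228878
  f_III = 0.0664394
  f_IV = 0.00330918
Odds = (0.28/0.29) × (0.228878/0.00330918) = 0.965517 × 69.1646 ≈ 66.780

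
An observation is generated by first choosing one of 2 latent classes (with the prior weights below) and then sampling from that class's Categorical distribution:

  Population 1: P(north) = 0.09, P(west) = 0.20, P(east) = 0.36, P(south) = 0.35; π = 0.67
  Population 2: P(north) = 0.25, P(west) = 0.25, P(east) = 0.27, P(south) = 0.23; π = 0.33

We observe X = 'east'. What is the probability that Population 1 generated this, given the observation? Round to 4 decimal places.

0.7302

Apply Bayes' rule: the posterior for each component is proportional to its prior times its likelihood at x.
Categorical probabilities:
  p_1 = P(east | comp) = 0.36
  p_2 = P(east | comp) = 0.27
Prior × likelihood for each component:
  π_1·p_1 = 0.67 × 0.36 = 0.2412
  π_2·p_2 = 0.33 × 0.27 = 0.0891
Sum: 0.2412 + 0.0891 = 0.3303
So the posterior for Population 1 is 0.2412 / 0.3303 ≈ 0.7302.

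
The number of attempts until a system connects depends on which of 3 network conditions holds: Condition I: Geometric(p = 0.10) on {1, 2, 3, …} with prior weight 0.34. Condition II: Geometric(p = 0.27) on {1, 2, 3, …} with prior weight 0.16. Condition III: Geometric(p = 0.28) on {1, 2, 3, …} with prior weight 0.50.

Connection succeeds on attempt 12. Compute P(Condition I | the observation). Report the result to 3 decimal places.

P(component k | x) = P(Z=k)·f_k(x) / marginal(x), where marginal(x) = Σ_j P(Z=j)·f_j(x).
Geometric probabilities:
  L_I = 0.10·(1−0.10)^11 = 0.10·0.313811 = 0.0313811
  L_II = 0.27·(1−0.27)^11 = 0.27·0.0313727 = 0.00847062
  L_III = 0.28·(1−0.28)^11 = 0.28·0.0269561 = 0.00754771
Unnormalised posteriors:
  P(Z=I)·L_I = 0.34 × 0.0313811 = 0.0106696
  P(Z=II)·L_II = 0.16 × 0.00847062 = 0.0013553
  P(Z=III)·L_III = 0.50 × 0.00754771 = 0.00377386
Evidence: 0.0106696 + 0.0013553 + 0.00377386 = 0.0157987
P(Condition I | x) = 0.0106696 / 0.0157987 ≈ 0.675

0.675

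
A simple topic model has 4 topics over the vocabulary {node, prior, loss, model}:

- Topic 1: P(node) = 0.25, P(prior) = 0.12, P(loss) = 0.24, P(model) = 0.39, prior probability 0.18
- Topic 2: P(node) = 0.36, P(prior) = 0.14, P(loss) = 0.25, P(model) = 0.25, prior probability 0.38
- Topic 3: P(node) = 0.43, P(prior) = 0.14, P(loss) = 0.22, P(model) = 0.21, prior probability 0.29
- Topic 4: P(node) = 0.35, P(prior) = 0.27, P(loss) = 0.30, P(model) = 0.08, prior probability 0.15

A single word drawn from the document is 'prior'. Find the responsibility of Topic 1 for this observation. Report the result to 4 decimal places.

Posterior ∝ prior × likelihood, so P(k | x) ∝ π_k f_k(x); normalise over all components.
Evaluate each component's likelihood at the observed value:
  p_1 = P(prior | comp) = 0.12
  p_2 = P(prior | comp) = 0.14
  p_3 = P(prior | comp) = 0.14
  p_4 = P(prior | comp) = 0.27
Weight by the priors:
  π_1·p_1 = 0.18 × 0.12 = 0.0216
  π_2·p_2 = 0.38 × 0.14 = 0.0532
  π_3·p_3 = 0.29 × 0.14 = 0.0406
  π_4·p_4 = 0.15 × 0.27 = 0.0405
Evidence: 0.0216 + 0.0532 + 0.0406 + 0.0405 = 0.1559
P(Topic 1 | the observation) = 0.0216 / 0.1559 ≈ 0.1386

0.1386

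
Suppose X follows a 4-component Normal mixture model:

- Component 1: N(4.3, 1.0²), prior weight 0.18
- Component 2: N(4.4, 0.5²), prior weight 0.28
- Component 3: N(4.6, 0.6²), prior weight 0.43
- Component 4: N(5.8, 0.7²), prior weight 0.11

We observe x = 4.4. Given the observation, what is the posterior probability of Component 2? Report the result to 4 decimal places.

Posterior ∝ prior × likelihood, so P(k | x) ∝ π_k f_k(x); normalise over all components.
Evaluate each component's likelihood at the observed value:
  L_1 = (1/(1.0·√(2π)))·exp(−(4.4−4.3)²/(2·1.0²)) = 0.398942·exp(-0.00500) = 0.396953
  L_2 = (1/(0.5·√(2π)))·exp(−(4.4−4.4)²/(2·0.5²)) = 0.797885·exp(-0.00000) = 0.797885
  L_3 = (1/(0.6·√(2π)))·exp(−(4.4−4.6)²/(2·0.6²)) = 0.664904·exp(-0.05556) = 0.628972
  L_4 = (1/(0.7·√(2π)))·exp(−(4.4−5.8)²/(2·0.7²)) = 0.569918·exp(-2.00000) = 0.07713
Multiply by the mixture weights:
  π_1·L_1 = 0.18 × 0.396953 = 0.0714515
  π_2·L_2 = 0.28 × 0.797885 = 0.223408
  π_3·L_3 = 0.43 × 0.628972 = 0.270458
  π_4·L_4 = 0.11 × 0.07713 = 0.00848429
Evidence: 0.0714515 + 0.223408 + 0.270458 + 0.00848429 = 0.573801
Responsibility of Component 2: 0.223408 / 0.573801 ≈ 0.3893

0.3893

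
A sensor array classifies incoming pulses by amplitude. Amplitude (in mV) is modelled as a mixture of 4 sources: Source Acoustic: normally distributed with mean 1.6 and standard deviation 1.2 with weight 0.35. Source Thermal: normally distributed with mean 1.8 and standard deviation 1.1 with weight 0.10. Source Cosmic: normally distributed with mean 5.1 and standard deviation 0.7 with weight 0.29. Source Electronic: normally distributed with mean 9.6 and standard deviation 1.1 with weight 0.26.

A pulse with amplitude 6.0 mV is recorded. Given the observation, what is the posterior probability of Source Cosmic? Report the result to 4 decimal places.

Apply Bayes' rule: the posterior for each component is proportional to its prior times its likelihood at x.
Normal densities:
  p_Acoustic = (1/(1.2·√(2π)))·exp(−(6.0−1.6)²/(2·1.2²)) = 0.332452·exp(-6.72222) = 0.000400226
  p_Thermal = (1/(1.1·√(2π)))·exp(−(6.0−1.8)²/(2·1.1²)) = 0.362675·exp(-7.28926) = 0.000247647
  p_Cosmic = (1/(0.7·√(2π)))·exp(−(6.0−5.1)²/(2·0.7²)) = 0.569918·exp(-0.82653) = 0.249376
  p_Electronic = (1/(1.1·√(2π)))·exp(−(6.0−9.6)²/(2·1.1²)) = 0.362675·exp(-5.35537) = 0.00171281
Weight by the priors:
  π_Acoustic·p_Acoustic = 0.35 × 0.000400226 = 0.000140079
  π_Thermal·p_Thermal = 0.10 × 0.000247647 = 2.47647e-05
  π_Cosmic·p_Cosmic = 0.29 × 0.249376 = 0.072319
  π_Electronic·p_Electronic = 0.26 × 0.00171281 = 0.00044533
Sum: 0.000140079 + 2.47647e-05 + 0.072319 + 0.00044533 = 0.0729292
P(Source Cosmic | 6.0 mV) = 0.072319 / 0.0729292 ≈ 0.9916

0.9916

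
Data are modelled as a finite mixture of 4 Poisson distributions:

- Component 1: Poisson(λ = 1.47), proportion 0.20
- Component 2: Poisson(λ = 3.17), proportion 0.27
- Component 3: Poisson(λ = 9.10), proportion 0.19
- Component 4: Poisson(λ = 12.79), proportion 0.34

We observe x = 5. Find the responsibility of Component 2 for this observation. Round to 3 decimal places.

0.649

Apply Bayes' rule: the posterior for each component is proportional to its prior times its likelihood at x.
Component likelihoods at x = 5:
  L_1 = e^(−1.47)·1.47^5/5! = 0.013152
  L_2 = e^(−3.17)·3.17^5/5! = 0.112047
  L_3 = e^(−9.10)·9.10^5/5! = 0.0580692
  L_4 = e^(−12.79)·12.79^5/5! = 0.00795326
Prior × likelihood for each component:
  P(Z=1)·L_1 = 0.20 × 0.013152 = 0.0026304
  P(Z=2)·L_2 = 0.27 × 0.112047 = 0.0302528
  P(Z=3)·L_3 = 0.19 × 0.0580692 = 0.0110332
  P(Z=4)·L_4 = 0.34 × 0.00795326 = 0.00270411
Marginal: 0.0026304 + 0.0302528 + 0.0110332 + 0.00270411 = 0.0466204
P(Component 2 | x) ≈ 0.649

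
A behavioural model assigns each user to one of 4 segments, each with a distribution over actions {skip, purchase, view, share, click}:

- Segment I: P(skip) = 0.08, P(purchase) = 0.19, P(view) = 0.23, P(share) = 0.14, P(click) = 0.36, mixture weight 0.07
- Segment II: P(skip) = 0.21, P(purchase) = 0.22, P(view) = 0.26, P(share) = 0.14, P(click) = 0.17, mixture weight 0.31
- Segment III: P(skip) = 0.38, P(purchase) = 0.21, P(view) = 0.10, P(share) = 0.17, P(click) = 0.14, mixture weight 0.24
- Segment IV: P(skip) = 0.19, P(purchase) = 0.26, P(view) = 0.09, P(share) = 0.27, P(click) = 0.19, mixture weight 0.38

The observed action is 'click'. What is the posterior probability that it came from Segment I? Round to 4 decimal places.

0.1372

Apply Bayes' rule: the posterior for each component is proportional to its prior times its likelihood at x.
Evaluate each component's likelihood at the observed value:
  p_I = P(click | comp) = 0.36
  p_II = P(click | comp) = 0.17
  p_III = P(click | comp) = 0.14
  p_IV = P(click | comp) = 0.19
Weight by the priors:
  π_I·p_I = 0.07 × 0.36 = 0.0252
  π_II·p_II = 0.31 × 0.17 = 0.0527
  π_III·p_III = 0.24 × 0.14 = 0.0336
  π_IV·p_IV = 0.38 × 0.19 = 0.0722
Evidence: 0.0252 + 0.0527 + 0.0336 + 0.0722 = 0.1837
So the posterior for Segment I is 0.0252 / 0.1837 ≈ 0.1372.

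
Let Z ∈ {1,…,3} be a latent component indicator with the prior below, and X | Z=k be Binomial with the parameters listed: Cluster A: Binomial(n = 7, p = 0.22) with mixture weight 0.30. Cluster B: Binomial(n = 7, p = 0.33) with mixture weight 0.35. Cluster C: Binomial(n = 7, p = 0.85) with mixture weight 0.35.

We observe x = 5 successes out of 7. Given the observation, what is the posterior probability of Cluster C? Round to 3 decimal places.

0.831

P(component k | x) = π_k·f_k(x) / marginal(x), where marginal(x) = Σ_j π_j·f_j(x).
Component likelihoods at x = 5 successes out of 7:
  f_A = C(7,5)·0.22^5·0.78^2 = 21·0.000515363·0.6084 = 0.00658449
  f_B = C(7,5)·0.33^5·0.67^2 = 21·0.00391354·0.4489 = 0.0368925
  f_C = C(7,5)·0.85^5·0.15^2 = 21·0.443705·0.0225 = 0.209651
Weight by the priors:
  π_A·f_A = 0.30 × 0.00658449 = 0.00197535
  π_B·f_B = 0.35 × 0.0368925 = 0.0129124
  π_C·f_C = 0.35 × 0.209651 = 0.0733778
Evidence: 0.00197535 + 0.0129124 + 0.0733778 = 0.0882655
Responsibility of Cluster C: 0.0733778 / 0.0882655 ≈ 0.831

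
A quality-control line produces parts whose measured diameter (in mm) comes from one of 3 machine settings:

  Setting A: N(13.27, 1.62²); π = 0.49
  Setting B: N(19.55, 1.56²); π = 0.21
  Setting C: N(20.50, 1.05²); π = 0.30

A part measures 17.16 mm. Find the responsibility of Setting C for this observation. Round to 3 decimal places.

0.030

P(component k | x) = π_k·f_k(x) / marginal(x), where marginal(x) = Σ_j π_j·f_j(x).
Evaluate each component's likelihood at the observed value:
  L_A = (1/(1.62·√(2π)))·exp(−(17.16−13.27)²/(2·1.62²)) = 0.246261·exp(-2.88296) = 0.0137829
  L_B = (1/(1.56·√(2π)))·exp(−(17.16−19.55)²/(2·1.56²)) = 0.255732·exp(-1.17359) = 0.0790864
  L_C = (1/(1.05·√(2π)))·exp(−(17.16−20.50)²/(2·1.05²)) = 0.379945·exp(-5.05923) = 0.00241282
Weight by the priors:
  π_A·L_A = 0.49 × 0.0137829 = 0.00675361
  π_B·L_B = 0.21 × 0.0790864 = 0.0166081
  π_C·L_C = 0.30 × 0.00241282 = 0.000723847
Sum: 0.00675361 + 0.0166081 + 0.000723847 = 0.0240856
Responsibility of Setting C: 0.000723847 / 0.0240856 ≈ 0.030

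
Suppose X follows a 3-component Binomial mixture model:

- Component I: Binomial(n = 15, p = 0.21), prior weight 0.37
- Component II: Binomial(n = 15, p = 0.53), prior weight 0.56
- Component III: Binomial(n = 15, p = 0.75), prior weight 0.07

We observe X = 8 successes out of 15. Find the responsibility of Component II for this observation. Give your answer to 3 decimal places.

Posterior ∝ prior × likelihood, so P(k | x) ∝ P(Z=k) f_k(x); normalise over all components.
Component likelihoods at x = 8 successes out of 15:
  f_I = 0.00467404
  f_II = 0.202974
  f_III = 0.0393205
Prior × likelihood for each component:
  P(Z=I)·f_I = 0.37 × 0.00467404 = 0.0017294
  P(Z=II)·f_II = 0.56 × 0.202974 = 0.113665
  P(Z=III)·f_III = 0.07 × 0.0393205 = 0.00275243
Denominator: 0.0017294 + 0.113665 + 0.00275243 = 0.118147
So the posterior for Component II is 0.113665 / 0.118147 ≈ 0.962.

0.962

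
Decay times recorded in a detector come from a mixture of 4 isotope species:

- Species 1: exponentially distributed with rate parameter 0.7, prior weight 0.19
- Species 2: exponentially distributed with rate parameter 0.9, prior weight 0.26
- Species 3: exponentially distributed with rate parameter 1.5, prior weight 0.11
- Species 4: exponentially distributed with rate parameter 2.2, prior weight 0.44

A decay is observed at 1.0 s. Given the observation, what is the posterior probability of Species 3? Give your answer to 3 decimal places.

Posterior ∝ prior × likelihood, so P(k | x) ∝ π_k f_k(x); normalise over all components.
Component likelihoods at x = 1.0 s:
  f_1 = 0.34761
  f_2 = 0.365913
  f_3 = 0.334695
  f_4 = 0.243767
Prior × likelihood for each component:
  π_1·f_1 = 0.19 × 0.34761 = 0.0660458
  π_2·f_2 = 0.26 × 0.365913 = 0.0951373
  π_3·f_3 = 0.11 × 0.334695 = 0.0368165
  π_4·f_4 = 0.44 × 0.243767 = 0.107257
Normaliser: 0.0660458 + 0.0951373 + 0.0368165 + 0.107257 = 0.305257
P(Species 3 | the observation) ≈ 0.121

0.121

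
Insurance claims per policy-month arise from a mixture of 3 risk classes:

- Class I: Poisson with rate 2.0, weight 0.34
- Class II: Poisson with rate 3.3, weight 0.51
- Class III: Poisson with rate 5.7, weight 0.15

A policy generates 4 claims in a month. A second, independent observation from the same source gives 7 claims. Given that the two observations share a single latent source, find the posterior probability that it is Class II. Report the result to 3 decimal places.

The responsibility of component k is π_k f_k(x) divided by Σ_j π_j f_j(x).
Since both observations come from the same component, the likelihood for component k is f_k(x₁)·f_k(x₂).
  p_I = [0.0902235] × [0.00343709] = 0.000310106
  p_II = [0.182252] × [0.0311886] = 0.00568418
  p_III = [0.147167] × [0.129782] = 0.0190996
Unnormalised posteriors:
  π_I·p_I = 0.34 × 0.000310106 = 0.000105436
  π_II·p_II = 0.51 × 0.00568418 = 0.00289893
  π_III·p_III = 0.15 × 0.0190996 = 0.00286494
Denominator: 0.000105436 + 0.00289893 + 0.00286494 = 0.00586931
So the posterior for Class II is 0.00289893 / 0.00586931 ≈ 0.494.

0.494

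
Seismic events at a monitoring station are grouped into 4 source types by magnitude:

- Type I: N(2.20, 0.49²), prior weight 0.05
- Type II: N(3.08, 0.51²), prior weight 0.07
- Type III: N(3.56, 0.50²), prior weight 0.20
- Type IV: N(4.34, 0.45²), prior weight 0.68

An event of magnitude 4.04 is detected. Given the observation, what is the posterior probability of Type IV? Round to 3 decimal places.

0.814

Posterior ∝ prior × likelihood, so P(k | x) ∝ π_k f_k(x); normalise over all components.
Normal densities:
  L_I = 0.000705937
  L_II = 0.133025
  L_III = 0.503289
  L_IV = 0.709884
Multiply by the mixture weights:
  π_I·L_I = 0.05 × 0.000705937 = 3.52969e-05
  π_II·L_II = 0.07 × 0.133025 = 0.00931173
  π_III·L_III = 0.20 × 0.503289 = 0.100658
  π_IV·L_IV = 0.68 × 0.709884 = 0.482721
Normaliser: 3.52969e-05 + 0.00931173 + 0.100658 + 0.482721 = 0.592726
P(Type IV | x) = 0.482721 / 0.592726 ≈ 0.814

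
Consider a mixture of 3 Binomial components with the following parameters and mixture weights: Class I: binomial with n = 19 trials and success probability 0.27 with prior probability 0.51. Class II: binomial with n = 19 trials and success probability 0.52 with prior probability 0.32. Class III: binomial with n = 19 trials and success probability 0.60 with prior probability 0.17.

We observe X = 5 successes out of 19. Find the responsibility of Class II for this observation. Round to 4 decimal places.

0.0447

The responsibility of component k is π_k f_k(x) divided by Σ_j π_j f_j(x).
Evaluate each component's likelihood at the observed value:
  f_I = C(19,5)·0.27^5·0.73^14 = 11628·0.00143489·0.0122045 = 0.203631
  f_II = C(19,5)·0.52^5·0.48^14 = 11628·0.0380204·3.44649e-05 = 0.015237
  f_III = C(19,5)·0.60^5·0.40^14 = 11628·0.07776·2.68435e-06 = 0.00242718
Weight by the priors:
  π_I·f_I = 0.51 × 0.203631 = 0.103852
  π_II·f_II = 0.32 × 0.015237 = 0.00487584
  π_III·f_III = 0.17 × 0.00242718 = 0.00041262
Marginal: 0.103852 + 0.00487584 + 0.00041262 = 0.10914
P(Class II | x) ≈ 0.0447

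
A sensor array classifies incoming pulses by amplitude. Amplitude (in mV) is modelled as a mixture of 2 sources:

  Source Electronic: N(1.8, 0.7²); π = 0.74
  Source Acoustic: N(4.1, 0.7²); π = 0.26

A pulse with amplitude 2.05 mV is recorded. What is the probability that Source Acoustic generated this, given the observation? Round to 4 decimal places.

By Bayes' theorem, P(k | x) = π_k f_k(x) / Σ_j π_j f_j(x).
Component likelihoods at x = 2.05 mV:
  p_Electronic = (1/(0.7·√(2π)))·exp(−(2.05−1.8)²/(2·0.7²)) = 0.569918·exp(-0.06378) = 0.534706
  p_Acoustic = (1/(0.7·√(2π)))·exp(−(2.05−4.1)²/(2·0.7²)) = 0.569918·exp(-4.28827) = 0.00782424
Prior × likelihood for each component:
  π_Electronic·p_Electronic = 0.74 × 0.534706 = 0.395682
  π_Acoustic·p_Acoustic = 0.26 × 0.00782424 = 0.0020343
Sum: 0.395682 + 0.0020343 = 0.397716
P(Source Acoustic | the observation) ≈ 0.0051

0.0051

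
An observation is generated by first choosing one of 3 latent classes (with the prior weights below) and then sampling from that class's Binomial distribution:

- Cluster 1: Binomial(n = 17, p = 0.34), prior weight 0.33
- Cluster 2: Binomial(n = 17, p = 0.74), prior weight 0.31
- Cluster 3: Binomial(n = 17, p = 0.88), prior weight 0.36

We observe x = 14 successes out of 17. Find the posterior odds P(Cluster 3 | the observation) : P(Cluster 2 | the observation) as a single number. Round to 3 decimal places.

1.291

Only the two components matter; the odds are (w_i f_i(x)) / (w_j f_j(x)).
Component likelihoods at x = 14 successes out of 17:
  f_1 = 5.39319e-05
  f_2 = 0.176471
  f_3 = 0.19625
Posterior odds = (w_3·f_3) / (w_2·f_2) = (0.36·0.19625) / (0.31·0.176471) = 0.0706501 / 0.054706 ≈ 1.291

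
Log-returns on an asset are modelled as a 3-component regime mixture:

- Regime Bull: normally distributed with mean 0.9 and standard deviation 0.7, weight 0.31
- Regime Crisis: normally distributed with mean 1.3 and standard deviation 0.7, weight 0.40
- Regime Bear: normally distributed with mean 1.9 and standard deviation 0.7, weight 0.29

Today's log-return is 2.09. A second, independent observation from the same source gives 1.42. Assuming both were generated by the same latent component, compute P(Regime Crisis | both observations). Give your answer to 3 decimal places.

Posterior ∝ prior × likelihood, so P(k | x) ∝ π_k f_k(x); normalise over all components.
Since both observations come from the same component, the likelihood for component k is f_k(x₁)·f_k(x₂).
  L_Bull = [(1/(0.7·√(2π)))·exp(−(2.09−0.9)²/(2·0.7²)) = 0.569918·exp(-1.44500) = 0.134356] × [0.432496] = 0.0581084
  L_Crisis = [(1/(0.7·√(2π)))·exp(−(2.09−1.3)²/(2·0.7²)) = 0.569918·exp(-0.63684) = 0.301465] × [0.561604] = 0.169304
  L_Bear = [(1/(0.7·√(2π)))·exp(−(2.09−1.9)²/(2·0.7²)) = 0.569918·exp(-0.03684) = 0.549306] × [0.450514] = 0.24747
Multiply by the mixture weights:
  π_Bull·L_Bull = 0.31 × 0.0581084 = 0.0180136
  π_Crisis·L_Crisis = 0.40 × 0.169304 = 0.0677217
  π_Bear·L_Bear = 0.29 × 0.24747 = 0.0717663
Evidence: 0.0180136 + 0.0677217 + 0.0717663 = 0.157502
P(Regime Crisis | x) = 0.0677217 / 0.157502 ≈ 0.430

0.430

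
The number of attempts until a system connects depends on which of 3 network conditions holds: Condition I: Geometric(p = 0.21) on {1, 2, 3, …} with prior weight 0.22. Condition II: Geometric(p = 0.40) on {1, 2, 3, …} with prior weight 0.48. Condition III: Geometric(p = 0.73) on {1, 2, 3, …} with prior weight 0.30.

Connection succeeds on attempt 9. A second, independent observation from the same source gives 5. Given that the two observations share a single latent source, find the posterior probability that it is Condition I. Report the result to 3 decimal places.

Posterior ∝ prior × likelihood, so P(k | x) ∝ π_k f_k(x); normalise over all components.
Since both observations come from the same component, the likelihood for component k is f_k(x₁)·f_k(x₂).
  f_I = [0.21·(1−0.21)^8 = 0.21·0.151711 = 0.0318593] × [0.0817952] = 0.00260594
  f_II = [0.40·(1−0.40)^8 = 0.40·0.0167962 = 0.00671846] × [0.05184] = 0.000348285
  f_III = [0.73·(1−0.73)^8 = 0.73·2.8243e-05 = 2.06174e-05] × [0.00387952] = 7.99854e-08
Unnormalised posteriors:
  π_I·f_I = 0.22 × 0.00260594 = 0.000573306
  π_II·f_II = 0.48 × 0.000348285 = 0.000167177
  π_III·f_III = 0.30 × 7.99854e-08 = 2.39956e-08
Evidence: 0.000573306 + 0.000167177 + 2.39956e-08 = 0.000740507
Responsibility of Condition I: 0.000573306 / 0.000740507 ≈ 0.774

0.774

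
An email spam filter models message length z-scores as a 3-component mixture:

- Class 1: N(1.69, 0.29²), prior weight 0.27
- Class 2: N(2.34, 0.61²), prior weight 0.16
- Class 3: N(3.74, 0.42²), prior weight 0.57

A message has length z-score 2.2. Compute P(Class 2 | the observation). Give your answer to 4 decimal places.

P(component k | x) = π_k·f_k(x) / marginal(x), where marginal(x) = Σ_j π_j·f_j(x).
Evaluate each component's likelihood at the observed value:
  f_1 = (1/(0.29·√(2π)))·exp(−(2.2−1.69)²/(2·0.29²)) = 1.375663·exp(-1.54637) = 0.293043
  f_2 = (1/(0.61·√(2π)))·exp(−(2.2−2.34)²/(2·0.61²)) = 0.654004·exp(-0.02634) = 0.637004
  f_3 = (1/(0.42·√(2π)))·exp(−(2.2−3.74)²/(2·0.42²)) = 0.949863·exp(-6.72222) = 0.0011435
Multiply by the mixture weights:
  π_1·f_1 = 0.27 × 0.293043 = 0.0791215
  π_2·f_2 = 0.16 × 0.637004 = 0.101921
  π_3·f_3 = 0.57 × 0.0011435 = 0.000651796
Normaliser: 0.0791215 + 0.101921 + 0.000651796 = 0.181694
P(Class 2 | x) ≈ 0.5609

0.5609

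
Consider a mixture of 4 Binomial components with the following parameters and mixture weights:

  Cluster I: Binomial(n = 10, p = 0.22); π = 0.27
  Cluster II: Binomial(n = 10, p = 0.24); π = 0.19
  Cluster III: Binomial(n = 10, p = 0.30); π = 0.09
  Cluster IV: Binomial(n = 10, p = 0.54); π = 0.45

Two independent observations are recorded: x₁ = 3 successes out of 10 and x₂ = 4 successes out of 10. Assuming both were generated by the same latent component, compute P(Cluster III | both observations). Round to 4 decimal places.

By Bayes' theorem, P(k | x) = w_k f_k(x) / Σ_j w_j f_j(x).
Since both observations come from the same component, the likelihood for component k is f_k(x₁)·f_k(x₂).
  f_I = [0.224446] × [0.110784] = 0.024865
  f_II = [0.242946] × [0.13426] = 0.0326179
  f_III = [0.266828] × [0.200121] = 0.0533979
  f_IV = [0.0823507] × [0.169177] = 0.0139318
Multiply by the mixture weights:
  w_I·f_I = 0.27 × 0.024865 = 0.00671356
  w_II·f_II = 0.19 × 0.0326179 = 0.0061974
  w_III·f_III = 0.09 × 0.0533979 = 0.00480581
  w_IV·f_IV = 0.45 × 0.0139318 = 0.00626933
Denominator: 0.00671356 + 0.0061974 + 0.00480581 + 0.00626933 = 0.0239861
So the posterior for Cluster III is 0.00480581 / 0.0239861 ≈ 0.2004.

0.2004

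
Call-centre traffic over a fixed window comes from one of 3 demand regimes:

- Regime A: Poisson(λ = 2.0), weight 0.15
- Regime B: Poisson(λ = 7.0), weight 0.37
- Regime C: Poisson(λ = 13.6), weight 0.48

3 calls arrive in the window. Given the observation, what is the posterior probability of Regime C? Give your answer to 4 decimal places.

0.0054

Posterior ∝ prior × likelihood, so P(k | x) ∝ π_k f_k(x); normalise over all components.
Component likelihoods at x = 3 calls:
  L_A = e^(−2.0)·2.0^3/3! = 0.180447
  L_B = e^(−7.0)·7.0^3/3! = 0.0521293
  L_C = e^(−13.6)·13.6^3/3! = 0.000520068
Multiply by the mixture weights:
  π_A·L_A = 0.15 × 0.180447 = 0.0270671
  π_B·L_B = 0.37 × 0.0521293 = 0.0192878
  π_C·L_C = 0.48 × 0.000520068 = 0.000249633
Normaliser: 0.0270671 + 0.0192878 + 0.000249633 = 0.0466045
P(Regime C | data) = 0.000249633 / 0.0466045 ≈ 0.0054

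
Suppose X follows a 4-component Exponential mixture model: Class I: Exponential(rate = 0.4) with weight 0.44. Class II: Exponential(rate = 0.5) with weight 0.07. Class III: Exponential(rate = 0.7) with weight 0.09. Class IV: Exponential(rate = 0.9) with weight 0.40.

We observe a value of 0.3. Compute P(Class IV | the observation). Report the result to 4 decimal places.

0.5366

Apply Bayes' rule: the posterior for each component is proportional to its prior times its likelihood at x.
Evaluate each component's likelihood at the observed value:
  p_I = 0.4·e^(−0.4·0.3) = 0.4·e^(−0.1200) = 0.354768
  p_II = 0.5·e^(−0.5·0.3) = 0.5·e^(−0.1500) = 0.430354
  p_III = 0.7·e^(−0.7·0.3) = 0.7·e^(−0.2100) = 0.567409
  p_IV = 0.9·e^(−0.9·0.3) = 0.9·e^(−0.2700) = 0.687042
Unnormalised posteriors:
  π_I·p_I = 0.44 × 0.354768 = 0.156098
  π_II·p_II = 0.07 × 0.430354 = 0.0301248
  π_III·p_III = 0.09 × 0.567409 = 0.0510668
  π_IV·p_IV = 0.40 × 0.687042 = 0.274817
Denominator: 0.156098 + 0.0301248 + 0.0510668 + 0.274817 = 0.512106
P(Class IV | the observation) ≈ 0.5366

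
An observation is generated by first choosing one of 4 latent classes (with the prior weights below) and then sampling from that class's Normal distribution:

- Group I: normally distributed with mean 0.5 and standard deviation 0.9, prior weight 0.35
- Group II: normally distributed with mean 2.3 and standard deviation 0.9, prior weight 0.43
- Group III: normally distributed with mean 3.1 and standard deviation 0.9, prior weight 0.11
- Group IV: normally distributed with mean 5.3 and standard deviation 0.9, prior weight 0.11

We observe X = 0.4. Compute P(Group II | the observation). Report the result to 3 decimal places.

Apply Bayes' rule: the posterior for each component is proportional to its prior times its likelihood at x.
Normal densities:
  f_I = (1/(0.9·√(2π)))·exp(−(0.4−0.5)²/(2·0.9²)) = 0.443269·exp(-0.00617) = 0.440541
  f_II = (1/(0.9·√(2π)))·exp(−(0.4−2.3)²/(2·0.9²)) = 0.443269·exp(-2.22840) = 0.0477406
  f_III = (1/(0.9·√(2π)))·exp(−(0.4−3.1)²/(2·0.9²)) = 0.443269·exp(-4.50000) = 0.00492428
  f_IV = (1/(0.9·√(2π)))·exp(−(0.4−5.3)²/(2·0.9²)) = 0.443269·exp(-14.82099) = 1.62179e-07
Weight by the priors:
  P(Z=I)·f_I = 0.35 × 0.440541 = 0.154189
  P(Z=II)·f_II = 0.43 × 0.0477406 = 0.0205285
  P(Z=III)·f_III = 0.11 × 0.00492428 = 0.00054167
  P(Z=IV)·f_IV = 0.11 × 1.62179e-07 = 1.78397e-08
Marginal: 0.154189 + 0.0205285 + 0.00054167 + 1.78397e-08 = 0.17526
Responsibility of Group II: 0.0205285 / 0.17526 ≈ 0.117

0.117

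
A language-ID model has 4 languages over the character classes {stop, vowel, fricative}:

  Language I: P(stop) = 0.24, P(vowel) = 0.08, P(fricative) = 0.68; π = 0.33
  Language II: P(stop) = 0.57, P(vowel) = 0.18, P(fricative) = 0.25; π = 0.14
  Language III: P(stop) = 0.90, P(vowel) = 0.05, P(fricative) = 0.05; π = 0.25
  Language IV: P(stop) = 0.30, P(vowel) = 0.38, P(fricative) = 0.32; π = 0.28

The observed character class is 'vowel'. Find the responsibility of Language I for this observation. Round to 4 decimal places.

The responsibility of component k is w_k f_k(x) divided by Σ_j w_j f_j(x).
Component likelihoods at x = 'vowel':
  f_I = 0.08
  f_II = 0.18
  f_III = 0.05
  f_IV = 0.38
Unnormalised posteriors:
  w_I·f_I = 0.33 × 0.08 = 0.0264
  w_II·f_II = 0.14 × 0.18 = 0.0252
  w_III·f_III = 0.25 × 0.05 = 0.0125
  w_IV·f_IV = 0.28 × 0.38 = 0.1064
Normaliser: 0.0264 + 0.0252 + 0.0125 + 0.1064 = 0.1705
So the posterior for Language I is 0.0264 / 0.1705 ≈ 0.1548.

0.1548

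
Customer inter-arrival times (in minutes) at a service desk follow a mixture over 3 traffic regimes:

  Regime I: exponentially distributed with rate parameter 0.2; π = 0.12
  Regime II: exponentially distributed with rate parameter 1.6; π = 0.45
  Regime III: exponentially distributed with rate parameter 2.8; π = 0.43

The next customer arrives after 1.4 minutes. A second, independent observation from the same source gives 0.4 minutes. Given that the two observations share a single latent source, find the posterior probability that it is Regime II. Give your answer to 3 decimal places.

P(component k | x) = π_k·f_k(x) / marginal(x), where marginal(x) = Σ_j π_j·f_j(x).
Since both observations come from the same component, the likelihood for component k is f_k(x₁)·f_k(x₂).
  L_I = [0.2·e^(−0.2·1.4) = 0.2·e^(−0.2800) = 0.151157] × [0.184623] = 0.0279071
  L_II = [1.6·e^(−1.6·1.4) = 1.6·e^(−2.2400) = 0.170334] × [0.843668] = 0.143705
  L_III = [2.8·e^(−2.8·1.4) = 2.8·e^(−3.9200) = 0.0555551] × [0.913583] = 0.0507542
Weight by the priors:
  π_I·L_I = 0.12 × 0.0279071 = 0.00334885
  π_II·L_II = 0.45 × 0.143705 = 0.0646672
  π_III·L_III = 0.43 × 0.0507542 = 0.0218243
Denominator: 0.00334885 + 0.0646672 + 0.0218243 = 0.0898404
Responsibility of Regime II: 0.0646672 / 0.0898404 ≈ 0.720

0.720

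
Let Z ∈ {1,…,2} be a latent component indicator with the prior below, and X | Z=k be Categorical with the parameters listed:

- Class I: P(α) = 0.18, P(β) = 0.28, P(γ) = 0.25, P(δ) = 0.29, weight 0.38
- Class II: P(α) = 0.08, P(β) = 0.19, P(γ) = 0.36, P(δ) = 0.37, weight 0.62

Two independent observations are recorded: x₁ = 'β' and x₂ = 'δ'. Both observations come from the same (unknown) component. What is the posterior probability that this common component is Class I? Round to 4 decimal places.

0.4145

The responsibility of component k is π_k f_k(x) divided by Σ_j π_j f_j(x).
Since both observations come from the same component, the likelihood for component k is f_k(x₁)·f_k(x₂).
  L_I = [P(β | comp) = 0.28] × [0.29] = 0.0812
  L_II = [P(β | comp) = 0.19] × [0.37] = 0.0703
Weight by the priors:
  π_I·L_I = 0.38 × 0.0812 = 0.030856
  π_II·L_II = 0.62 × 0.0703 = 0.043586
Normaliser: 0.030856 + 0.043586 = 0.074442
Responsibility of Class I: 0.030856 / 0.074442 ≈ 0.4145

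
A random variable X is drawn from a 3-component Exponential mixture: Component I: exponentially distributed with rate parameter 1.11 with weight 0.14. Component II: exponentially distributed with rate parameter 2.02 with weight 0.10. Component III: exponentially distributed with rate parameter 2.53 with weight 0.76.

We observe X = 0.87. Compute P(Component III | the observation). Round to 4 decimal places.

The responsibility of component k is π_k f_k(x) divided by Σ_j π_j f_j(x).
Component likelihoods at x = 0.87:
  f_I = 0.422595
  f_II = 0.348435
  f_III = 0.280024
Multiply by the mixture weights:
  π_I·f_I = 0.14 × 0.422595 = 0.0591634
  π_II·f_II = 0.10 × 0.348435 = 0.0348435
  π_III·f_III = 0.76 × 0.280024 = 0.212818
Sum: 0.0591634 + 0.0348435 + 0.212818 = 0.306825
P(Component III | x) ≈ 0.6936

0.6936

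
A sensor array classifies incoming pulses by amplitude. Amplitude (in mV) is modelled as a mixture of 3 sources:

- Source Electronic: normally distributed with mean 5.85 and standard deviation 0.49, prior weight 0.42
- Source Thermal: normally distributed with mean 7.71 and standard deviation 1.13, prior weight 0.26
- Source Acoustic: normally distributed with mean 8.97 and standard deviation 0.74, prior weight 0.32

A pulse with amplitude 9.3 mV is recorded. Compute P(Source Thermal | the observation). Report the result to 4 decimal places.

0.1792

The responsibility of component k is w_k f_k(x) divided by Σ_j w_j f_j(x).
Evaluate each component's likelihood at the observed value:
  L_Electronic = 1.39976e-11
  L_Thermal = 0.131192
  L_Acoustic = 0.488084
Weight by the priors:
  w_Electronic·L_Electronic = 0.42 × 1.39976e-11 = 5.87899e-12
  w_Thermal·L_Thermal = 0.26 × 0.131192 = 0.0341099
  w_Acoustic·L_Acoustic = 0.32 × 0.488084 = 0.156187
Denominator: 5.87899e-12 + 0.0341099 + 0.156187 = 0.190297
P(Source Thermal | the observation) = 0.0341099 / 0.190297 ≈ 0.1792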